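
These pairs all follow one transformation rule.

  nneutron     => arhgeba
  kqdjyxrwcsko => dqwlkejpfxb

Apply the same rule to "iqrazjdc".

denmwqp

What's happening: delete the first character, then shift every letter 13 places forward in the alphabet (wrapping around) — i.e. ROT13.
For "iqrazjdc", step one produces "qrazjdc"; step two turns that into "denmwqp".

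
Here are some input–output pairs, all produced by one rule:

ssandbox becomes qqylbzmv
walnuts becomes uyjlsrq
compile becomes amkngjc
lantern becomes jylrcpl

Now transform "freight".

dpcgefr

In each case the input is transformed by: shift every letter 2 places backward in the alphabet (wrapping around).
On "freight" that produces "dpcgefr".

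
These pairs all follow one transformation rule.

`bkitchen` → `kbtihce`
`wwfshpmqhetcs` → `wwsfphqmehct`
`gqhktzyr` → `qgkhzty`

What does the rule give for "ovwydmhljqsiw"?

voywmdlhqjis

What's happening: delete the last character, then swap each adjacent pair of characters (1↔2, 3↔4, ...).
On "ovwydmhljqsiw": the first step gives "ovwydmhljqsi", and the second then gives "voywmdlhqjis".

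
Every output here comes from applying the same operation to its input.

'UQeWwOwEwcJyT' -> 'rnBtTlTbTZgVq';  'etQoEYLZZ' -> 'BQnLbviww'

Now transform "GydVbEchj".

In each case the input is transformed by: shift every letter 3 places backward in the alphabet (wrapping around), then flip the case of every letter.
Working it through for "GydVbEchj": intermediate "DvaSyBzeg", final "dVAsYbZEG".
(Check on "UQeWwOwEwcJyT": → "RNbTtLtBtzGvQ" → "rnBtTlTbTZgVq" ✓)

dVAsYbZEG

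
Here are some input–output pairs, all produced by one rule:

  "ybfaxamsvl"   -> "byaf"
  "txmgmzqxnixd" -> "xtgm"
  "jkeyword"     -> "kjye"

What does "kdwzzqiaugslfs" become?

dkzw

The rule is to swap each adjacent pair of characters (1↔2, 3↔4, ...), then keep only the first 4 characters.
"kdwzzqiaugslfs" → "dkzwqzaigulssf" → "dkzw".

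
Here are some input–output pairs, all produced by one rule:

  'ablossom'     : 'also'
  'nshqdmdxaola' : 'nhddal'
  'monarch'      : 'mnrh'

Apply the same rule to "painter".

pitr

Rule — keep every other character starting from the first (positions 1st, 3rd, 5th, ...).
So "painter" becomes "pitr".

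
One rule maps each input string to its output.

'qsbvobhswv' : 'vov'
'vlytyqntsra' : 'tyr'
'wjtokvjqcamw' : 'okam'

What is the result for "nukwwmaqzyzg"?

wwyz

Looking at the pairs, the operation is to swap each adjacent pair of characters (1↔2, 3↔4, ...), then keep one character in every 3, starting at position 3 (positions 3rd, 6th, 9th, ...).
"nukwwmaqzyzg" → "unwkmwqayzgz" → "wwyz".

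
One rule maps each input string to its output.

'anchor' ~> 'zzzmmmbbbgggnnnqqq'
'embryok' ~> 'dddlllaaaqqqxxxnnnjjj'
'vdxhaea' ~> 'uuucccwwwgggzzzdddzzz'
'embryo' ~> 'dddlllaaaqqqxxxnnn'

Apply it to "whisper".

The transformation: repeat every character 3 times, then shift every letter 1 place backward in the alphabet (wrapping around).
On "whisper" that produces "vvvggghhhrrrooodddqqq".

vvvggghhhrrrooodddqqq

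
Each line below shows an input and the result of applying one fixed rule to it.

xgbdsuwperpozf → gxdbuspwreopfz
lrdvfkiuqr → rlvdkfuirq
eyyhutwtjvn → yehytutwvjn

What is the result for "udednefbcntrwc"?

Each output is the input with this applied: swap each adjacent pair of characters (1↔2, 3↔4, ...).
Doing the same to "udednefbcntrwc": "dudeenbfncrtcw".

dudeenbfncrtcw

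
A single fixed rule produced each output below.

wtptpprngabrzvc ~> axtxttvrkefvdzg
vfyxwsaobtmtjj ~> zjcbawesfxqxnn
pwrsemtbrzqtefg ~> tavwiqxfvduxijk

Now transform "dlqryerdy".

Each output is the input with this applied: shift every letter 4 places forward in the alphabet (wrapping around).
So "dlqryerdy" becomes "hpuvcivhc".

hpuvcivhc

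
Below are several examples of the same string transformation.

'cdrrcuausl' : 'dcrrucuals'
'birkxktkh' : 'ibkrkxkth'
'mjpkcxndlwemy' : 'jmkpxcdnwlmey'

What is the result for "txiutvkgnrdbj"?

The transformation: swap each adjacent pair of characters (1↔2, 3↔4, ...).
So "txiutvkgnrdbj" becomes "xtuivtgkrnbdj".

xtuivtgkrnbdj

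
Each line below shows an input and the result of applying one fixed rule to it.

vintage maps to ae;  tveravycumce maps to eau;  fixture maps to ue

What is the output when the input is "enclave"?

Rule — keep every other character starting from the first (positions 1st, 3rd, 5th, ...), then keep only the vowels.
On "enclave": the first step gives "ecae", and the second then gives "eae".

eae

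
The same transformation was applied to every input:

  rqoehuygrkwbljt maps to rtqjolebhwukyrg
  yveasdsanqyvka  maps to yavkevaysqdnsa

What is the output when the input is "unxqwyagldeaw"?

The pattern: take characters alternately from the front and the back (1st, last, 2nd, 2nd-last, ...).
On "unxqwyagldeaw" that produces "uwnaxeqdwlyga".

uwnaxeqdwlyga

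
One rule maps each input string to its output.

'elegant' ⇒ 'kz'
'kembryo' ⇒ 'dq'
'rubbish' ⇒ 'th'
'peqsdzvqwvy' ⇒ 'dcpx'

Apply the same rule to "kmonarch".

lzg

What's happening: keep one character in every 3, starting at position 2 (positions 2nd, 5th, 8th, ...), then shift every letter 1 place backward in the alphabet (wrapping around).
Working it through for "kmonarch": intermediate "mah", final "lzg".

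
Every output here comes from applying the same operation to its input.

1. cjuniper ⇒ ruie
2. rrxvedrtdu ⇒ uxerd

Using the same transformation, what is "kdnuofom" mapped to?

The pattern: swap the first and last characters, then keep every other character starting from the first (positions 1st, 3rd, 5th, ...).
"kdnuofom" → "mdnuofok" → "mnoo".

mnoo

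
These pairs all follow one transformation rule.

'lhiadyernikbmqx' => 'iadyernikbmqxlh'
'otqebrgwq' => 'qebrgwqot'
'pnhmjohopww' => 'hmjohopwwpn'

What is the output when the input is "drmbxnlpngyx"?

The transformation: move the first 2 characters to the end (rotate left by 2).
"drmbxnlpngyx" → "mbxnlpngyxdr".

mbxnlpngyxdr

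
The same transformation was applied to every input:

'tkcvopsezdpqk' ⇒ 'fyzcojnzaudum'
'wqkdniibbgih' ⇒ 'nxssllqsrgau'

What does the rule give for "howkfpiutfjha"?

upzsedptrkryg

The transformation: shift every letter 10 places forward in the alphabet (wrapping around), then move the first 3 characters to the end (rotate left by 3).
Starting from "howkfpiutfjha": after the first operation, "rygupzsedptrk"; after the second, "upzsedptrkryg".
(Check on "tkcvopsezdpqk": → "dumfyzcojnzau" → "fyzcojnzaudum" ✓)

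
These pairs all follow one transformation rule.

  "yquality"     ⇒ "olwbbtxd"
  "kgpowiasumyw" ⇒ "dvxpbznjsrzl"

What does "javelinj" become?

Each output is the input with this applied: shift every letter 3 places forward in the alphabet (wrapping around), then swap the front and back halves of the string.
Applying both steps to "javelinj": "mdyholqm", then "olqmmdyh".

olqmmdyh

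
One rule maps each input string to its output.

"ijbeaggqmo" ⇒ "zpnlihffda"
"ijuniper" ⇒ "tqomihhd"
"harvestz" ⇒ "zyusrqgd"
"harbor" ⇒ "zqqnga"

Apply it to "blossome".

The pattern: shift every letter 1 place backward in the alphabet (wrapping around), then sort the characters into reverse alphabetical order.
"blossome" → "aknrrnld" → "rrnnlkda".

rrnnlkda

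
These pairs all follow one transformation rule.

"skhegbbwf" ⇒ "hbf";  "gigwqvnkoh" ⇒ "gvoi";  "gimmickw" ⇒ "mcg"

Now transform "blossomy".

oob

Each output is the input with this applied: move the first 2 characters to the end (rotate left by 2), then keep one character in every 3, starting at position 1 (positions 1st, 4th, 7th, ...).
On "blossomy": the first step gives "ossomybl", and the second then gives "oob".
(Check on "gimmickw": → "mmickwgi" → "mcg" ✓)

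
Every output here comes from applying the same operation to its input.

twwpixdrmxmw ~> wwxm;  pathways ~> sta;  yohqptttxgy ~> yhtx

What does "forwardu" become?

The pattern: move the last 2 characters to the front (rotate right by 2), then keep one character in every 3, starting at position 2 (positions 2nd, 5th, 8th, ...).
"forwardu" → "urr".

urr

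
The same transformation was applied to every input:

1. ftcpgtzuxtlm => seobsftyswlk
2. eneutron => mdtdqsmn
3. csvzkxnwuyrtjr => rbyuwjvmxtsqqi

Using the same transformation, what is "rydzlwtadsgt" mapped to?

The pattern: swap each adjacent pair of characters (1↔2, 3↔4, ...), then shift every letter 1 place backward in the alphabet (wrapping around).
"rydzlwtadsgt" → "yrzdwlatsdtg" → "xqycvkzsrcsf".

xqycvkzsrcsf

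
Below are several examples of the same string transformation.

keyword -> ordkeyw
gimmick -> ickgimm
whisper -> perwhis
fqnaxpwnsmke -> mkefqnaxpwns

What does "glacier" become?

ierglac

Rule — move the last 3 characters to the front (rotate right by 3).
For "glacier" the result is "ierglac".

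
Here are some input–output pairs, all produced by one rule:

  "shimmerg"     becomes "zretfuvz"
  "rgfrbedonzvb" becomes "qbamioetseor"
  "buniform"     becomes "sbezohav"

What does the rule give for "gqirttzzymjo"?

The rule is to swap the front and back halves of the string, then shift every letter 13 places forward in the alphabet (wrapping around) — i.e. ROT13.
For "gqirttzzymjo", step one produces "zzymjogqirtt"; step two turns that into "mmlzwbtdvegg".

mmlzwbtdvegg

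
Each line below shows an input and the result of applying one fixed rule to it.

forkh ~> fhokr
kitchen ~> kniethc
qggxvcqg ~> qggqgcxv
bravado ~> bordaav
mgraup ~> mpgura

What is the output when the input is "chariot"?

Rule — take characters alternately from the front and the back (1st, last, 2nd, 2nd-last, ...).
Doing the same to "chariot": "cthoair".

cthoair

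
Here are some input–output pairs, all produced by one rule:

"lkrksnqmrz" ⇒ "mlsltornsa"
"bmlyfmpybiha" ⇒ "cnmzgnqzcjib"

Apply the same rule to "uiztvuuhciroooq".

vjauwvvidjspppr

The pattern: shift every letter 1 place forward in the alphabet (wrapping around).
For "uiztvuuhciroooq" the result is "vjauwvvidjspppr".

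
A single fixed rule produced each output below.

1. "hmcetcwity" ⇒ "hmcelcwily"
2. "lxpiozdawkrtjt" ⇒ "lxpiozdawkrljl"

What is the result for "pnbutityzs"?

Each output is the input with this applied: replace every "t" with "l".
So "pnbutityzs" becomes "pnbulilyzs".

pnbulilyzs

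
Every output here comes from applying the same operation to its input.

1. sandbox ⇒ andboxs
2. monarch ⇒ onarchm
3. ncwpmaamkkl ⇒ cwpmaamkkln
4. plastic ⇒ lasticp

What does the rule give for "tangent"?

angentt

The pattern: move the first character to the end.
For "tangent" the result is "angentt".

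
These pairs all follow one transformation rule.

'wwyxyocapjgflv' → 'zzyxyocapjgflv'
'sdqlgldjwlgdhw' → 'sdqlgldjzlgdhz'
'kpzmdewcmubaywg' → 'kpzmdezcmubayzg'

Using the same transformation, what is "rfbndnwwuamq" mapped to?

rfbndnzzuamq

The transformation: replace every "w" with "z".
Applying that to "rfbndnwwuamq" gives "rfbndnzzuamq".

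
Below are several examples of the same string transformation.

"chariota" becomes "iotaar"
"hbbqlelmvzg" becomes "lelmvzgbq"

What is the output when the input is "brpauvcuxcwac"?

What's happening: delete the first 2 characters, then move the first 2 characters to the end (rotate left by 2).
On "brpauvcuxcwac": the first step gives "pauvcuxcwac", and the second then gives "uvcuxcwacpa".
(Check on "chariota": → "ariota" → "iotaar" ✓)

uvcuxcwacpa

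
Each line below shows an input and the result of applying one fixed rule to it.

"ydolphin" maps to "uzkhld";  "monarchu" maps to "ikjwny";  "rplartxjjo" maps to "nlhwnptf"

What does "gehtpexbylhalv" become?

cadplatxuhdw

Each output is the input with this applied: delete the last 2 characters, then shift every letter 4 places backward in the alphabet (wrapping around).
For "gehtpexbylhalv", step one produces "gehtpexbylha"; step two turns that into "cadplatxuhdw".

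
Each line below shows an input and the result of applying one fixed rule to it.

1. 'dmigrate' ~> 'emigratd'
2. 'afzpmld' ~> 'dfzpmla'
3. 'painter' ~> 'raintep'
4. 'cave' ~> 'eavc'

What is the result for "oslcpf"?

The transformation: swap the first and last characters.
Doing the same to "oslcpf": "fslcpo".

fslcpo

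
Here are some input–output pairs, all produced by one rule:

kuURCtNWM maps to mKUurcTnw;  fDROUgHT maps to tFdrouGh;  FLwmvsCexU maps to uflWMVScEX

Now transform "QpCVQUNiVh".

HqPcvqunIv

The rule is to flip the case of every letter, then move the last character to the front.
On "QpCVQUNiVh": the first step gives "qPcvqunIvH", and the second then gives "HqPcvqunIv".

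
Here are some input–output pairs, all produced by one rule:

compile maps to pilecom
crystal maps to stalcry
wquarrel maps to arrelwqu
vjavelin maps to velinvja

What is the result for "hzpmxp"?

mxphzp

Looking at the pairs, the operation is to move the first 3 characters to the end (rotate left by 3).
On "hzpmxp" that produces "mxphzp".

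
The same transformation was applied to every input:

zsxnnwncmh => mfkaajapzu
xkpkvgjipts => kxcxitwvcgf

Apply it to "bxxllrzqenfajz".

okkyyemdrasnwm

In each case the input is transformed by: shift every letter 13 places forward in the alphabet (wrapping around) — i.e. ROT13.
For "bxxllrzqenfajz" the result is "okkyyemdrasnwm".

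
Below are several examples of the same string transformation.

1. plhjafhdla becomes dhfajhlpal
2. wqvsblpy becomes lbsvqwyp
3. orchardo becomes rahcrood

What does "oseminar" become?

The rule is to move the last 2 characters to the front (rotate right by 2), then reverse the string.
"oseminar" → "arosemin" → "nimesora".

nimesora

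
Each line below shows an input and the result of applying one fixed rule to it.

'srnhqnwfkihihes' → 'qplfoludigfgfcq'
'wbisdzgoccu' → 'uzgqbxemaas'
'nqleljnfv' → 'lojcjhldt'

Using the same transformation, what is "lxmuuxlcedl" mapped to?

jvkssvjacbj

Each output is the input with this applied: shift every letter 2 places backward in the alphabet (wrapping around).
Applying that to "lxmuuxlcedl" gives "jvkssvjacbj".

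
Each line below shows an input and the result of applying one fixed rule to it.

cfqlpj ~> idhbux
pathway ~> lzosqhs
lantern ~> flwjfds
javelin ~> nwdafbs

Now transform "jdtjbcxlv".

What's happening: shift every letter 8 places backward in the alphabet (wrapping around), then move the first 2 characters to the end (rotate left by 2).
So "jdtjbcxlv" becomes "lbtupdnbv".
(Check on "cfqlpj": → "uxidhb" → "idhbux" ✓)

lbtupdnbv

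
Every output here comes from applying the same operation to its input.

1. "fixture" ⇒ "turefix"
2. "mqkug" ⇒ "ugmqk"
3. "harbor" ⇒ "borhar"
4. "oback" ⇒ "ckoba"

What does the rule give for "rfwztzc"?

The pattern: move the first 3 characters to the end (rotate left by 3).
Doing the same to "rfwztzc": "ztzcrfw".

ztzcrfw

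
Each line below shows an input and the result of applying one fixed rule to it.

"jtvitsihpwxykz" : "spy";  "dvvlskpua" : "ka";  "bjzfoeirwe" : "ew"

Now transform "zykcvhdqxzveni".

The transformation: keep one character in every 3, starting at position 3 (positions 3rd, 6th, 9th, ...), then delete the first character.
Working it through for "zykcvhdqxzveni": intermediate "khxe", final "hxe".

hxe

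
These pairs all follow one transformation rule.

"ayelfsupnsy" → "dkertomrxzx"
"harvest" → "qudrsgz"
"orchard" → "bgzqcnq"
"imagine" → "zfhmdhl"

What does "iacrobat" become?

What's happening: shift every letter 1 place backward in the alphabet (wrapping around), then move the first 2 characters to the end (rotate left by 2).
Applying both steps to "iacrobat": "hzbqnazs", then "bqnazshz".

bqnazshz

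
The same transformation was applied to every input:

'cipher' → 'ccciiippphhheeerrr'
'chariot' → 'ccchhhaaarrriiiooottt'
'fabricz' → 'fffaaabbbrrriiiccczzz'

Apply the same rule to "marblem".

mmmaaarrrbbbllleeemmm

The rule is to repeat every character 3 times.
"marblem" → "mmmaaarrrbbbllleeemmm".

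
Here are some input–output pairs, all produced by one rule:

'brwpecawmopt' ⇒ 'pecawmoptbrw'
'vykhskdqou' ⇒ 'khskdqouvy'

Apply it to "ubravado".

The transformation: move the last 3 characters to the front (rotate right by 3), then swap the front and back halves of the string.
So "ubravado" becomes "bravadou".

bravadou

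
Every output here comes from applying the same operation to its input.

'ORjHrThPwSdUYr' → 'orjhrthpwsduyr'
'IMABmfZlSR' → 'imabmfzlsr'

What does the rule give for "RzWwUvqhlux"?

Each output is the input with this applied: convert every letter to lowercase.
On "RzWwUvqhlux" that produces "rzwwuvqhlux".

rzwwuvqhlux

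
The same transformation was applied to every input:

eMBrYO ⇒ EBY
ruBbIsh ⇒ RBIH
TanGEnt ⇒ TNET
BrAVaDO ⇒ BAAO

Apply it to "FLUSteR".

Each output is the input with this applied: keep every other character starting from the first (positions 1st, 3rd, 5th, ...), then convert every letter to uppercase.
On "FLUSteR": the first step gives "FUtR", and the second then gives "FUTR".

FUTR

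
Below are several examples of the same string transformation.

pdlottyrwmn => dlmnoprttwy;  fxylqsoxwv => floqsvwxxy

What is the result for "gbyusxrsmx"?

bgmrssuxxy

Each output is the input with this applied: sort the characters into alphabetical order.
Doing the same to "gbyusxrsmx": "bgmrssuxxy".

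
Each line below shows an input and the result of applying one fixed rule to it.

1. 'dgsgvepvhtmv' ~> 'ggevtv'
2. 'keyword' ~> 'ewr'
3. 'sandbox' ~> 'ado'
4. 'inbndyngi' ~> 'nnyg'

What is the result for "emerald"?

What's happening: keep every other character starting from the second (positions 2nd, 4th, 6th, ...).
For "emerald" the result is "mrl".

mrl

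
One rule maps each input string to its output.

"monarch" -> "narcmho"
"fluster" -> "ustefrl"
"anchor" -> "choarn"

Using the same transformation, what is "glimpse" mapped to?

impsgel

In each case the input is transformed by: swap the first and last characters, then move the first 2 characters to the end (rotate left by 2).
For "glimpse", step one produces "elimpsg"; step two turns that into "impsgel".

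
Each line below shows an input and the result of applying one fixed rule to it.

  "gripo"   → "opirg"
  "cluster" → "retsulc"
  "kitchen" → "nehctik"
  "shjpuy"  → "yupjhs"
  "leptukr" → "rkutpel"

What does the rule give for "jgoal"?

The transformation: reverse the string.
So "jgoal" becomes "laogj".

laogj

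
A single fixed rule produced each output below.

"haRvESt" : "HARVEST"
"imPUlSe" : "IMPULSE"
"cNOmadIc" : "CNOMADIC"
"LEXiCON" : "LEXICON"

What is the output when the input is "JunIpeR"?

JUNIPER

The transformation: convert every letter to uppercase.
Applying that to "JunIpeR" gives "JUNIPER".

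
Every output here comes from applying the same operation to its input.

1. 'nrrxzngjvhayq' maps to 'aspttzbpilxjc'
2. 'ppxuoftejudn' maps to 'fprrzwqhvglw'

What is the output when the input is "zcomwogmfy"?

Rule — shift every letter 2 places forward in the alphabet (wrapping around), then move the last 2 characters to the front (rotate right by 2).
On "zcomwogmfy" that produces "habeqoyqio".

habeqoyqio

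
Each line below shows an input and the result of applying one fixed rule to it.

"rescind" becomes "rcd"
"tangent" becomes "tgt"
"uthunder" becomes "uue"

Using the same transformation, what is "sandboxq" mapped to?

sdx

What's happening: keep one character in every 3, starting at position 1 (positions 1st, 4th, 7th, ...).
Applying that to "sandboxq" gives "sdx".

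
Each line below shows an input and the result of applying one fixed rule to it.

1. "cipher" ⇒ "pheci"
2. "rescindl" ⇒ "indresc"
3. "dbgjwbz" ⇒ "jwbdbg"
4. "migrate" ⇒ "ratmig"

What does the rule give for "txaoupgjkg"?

Each output is the input with this applied: delete the last character, then move the last 3 characters to the front (rotate right by 3).
Doing the same to "txaoupgjkg": "gjktxaoup".

gjktxaoup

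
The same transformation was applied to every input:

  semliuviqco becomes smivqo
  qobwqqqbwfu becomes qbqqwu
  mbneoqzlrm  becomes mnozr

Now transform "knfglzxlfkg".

kflxfg

In each case the input is transformed by: keep every other character starting from the first (positions 1st, 3rd, 5th, ...).
On "knfglzxlfkg" that produces "kflxfg".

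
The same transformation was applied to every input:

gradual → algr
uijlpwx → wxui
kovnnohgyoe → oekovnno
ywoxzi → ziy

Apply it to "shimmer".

What's happening: move the last 2 characters to the front (rotate right by 2), then delete the last 3 characters.
For "shimmer" the result is "ersh".

ersh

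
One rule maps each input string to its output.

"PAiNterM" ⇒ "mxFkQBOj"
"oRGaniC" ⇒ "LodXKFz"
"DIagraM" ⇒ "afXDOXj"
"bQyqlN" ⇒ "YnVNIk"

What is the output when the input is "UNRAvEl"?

rkoxSbI

Rule — shift every letter 3 places backward in the alphabet (wrapping around), then flip the case of every letter.
Working it through for "UNRAvEl": intermediate "RKOXsBi", final "rkoxSbI".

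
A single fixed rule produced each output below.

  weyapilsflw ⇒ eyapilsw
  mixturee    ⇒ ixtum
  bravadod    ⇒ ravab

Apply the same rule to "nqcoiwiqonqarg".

The rule is to delete the last 3 characters, then move the first character to the end.
"nqcoiwiqonqarg" → "nqcoiwiqonq" → "qcoiwiqonqn".

qcoiwiqonqn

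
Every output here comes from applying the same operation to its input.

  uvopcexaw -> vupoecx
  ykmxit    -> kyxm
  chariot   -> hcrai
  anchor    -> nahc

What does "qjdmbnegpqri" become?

The transformation: delete the last 2 characters, then swap each adjacent pair of characters (1↔2, 3↔4, ...).
"qjdmbnegpqri" → "jqmdnbgeqp".

jqmdnbgeqp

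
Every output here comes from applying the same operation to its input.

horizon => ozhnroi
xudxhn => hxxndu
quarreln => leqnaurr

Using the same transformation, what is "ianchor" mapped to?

ohirnac

Rule — move the last 3 characters to the front (rotate right by 3), then swap each adjacent pair of characters (1↔2, 3↔4, ...).
On "ianchor": the first step gives "horianc", and the second then gives "ohirnac".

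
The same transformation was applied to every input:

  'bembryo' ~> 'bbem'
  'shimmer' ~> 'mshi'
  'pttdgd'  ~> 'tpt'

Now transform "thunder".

nthu

The transformation: delete the last 3 characters, then move the last character to the front.
Doing the same to "thunder": "nthu".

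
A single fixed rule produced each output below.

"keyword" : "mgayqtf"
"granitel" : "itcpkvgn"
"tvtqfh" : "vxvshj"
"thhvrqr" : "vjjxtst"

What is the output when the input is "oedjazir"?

qgflcbkt

In each case the input is transformed by: shift every letter 2 places forward in the alphabet (wrapping around).
"oedjazir" → "qgflcbkt".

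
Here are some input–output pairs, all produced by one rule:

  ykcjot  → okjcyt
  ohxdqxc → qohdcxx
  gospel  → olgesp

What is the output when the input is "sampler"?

The transformation: sort the characters into reverse alphabetical order, then move the first 2 characters to the end (rotate left by 2).
Starting from "sampler": after the first operation, "srpmlea"; after the second, "pmleasr".

pmleasr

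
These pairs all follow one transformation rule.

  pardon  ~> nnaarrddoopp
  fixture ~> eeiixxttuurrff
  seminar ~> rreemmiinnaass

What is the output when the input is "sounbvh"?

hhoouunnbbvvss

In each case the input is transformed by: swap the first and last characters, then double every character.
On "sounbvh": the first step gives "hounbvs", and the second then gives "hhoouunnbbvvss".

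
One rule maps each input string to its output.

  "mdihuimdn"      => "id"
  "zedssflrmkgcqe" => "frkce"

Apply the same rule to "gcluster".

What's happening: keep every other character starting from the second (positions 2nd, 4th, 6th, ...), then delete the first 2 characters.
Starting from "gcluster": after the first operation, "cutr"; after the second, "tr".

tr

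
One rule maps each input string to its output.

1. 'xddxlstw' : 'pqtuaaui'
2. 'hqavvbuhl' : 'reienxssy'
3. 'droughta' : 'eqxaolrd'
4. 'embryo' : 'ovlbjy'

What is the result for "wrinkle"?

hibtofk

Each output is the input with this applied: move the last 3 characters to the front (rotate right by 3), then shift every letter 3 places backward in the alphabet (wrapping around).
Working it through for "wrinkle": intermediate "klewrin", final "hibtofk".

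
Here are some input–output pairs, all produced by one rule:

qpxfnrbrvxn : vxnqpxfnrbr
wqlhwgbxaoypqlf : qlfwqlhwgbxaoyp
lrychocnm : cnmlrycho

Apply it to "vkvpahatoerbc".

rbcvkvpahatoe

In each case the input is transformed by: move the last 3 characters to the front (rotate right by 3).
"vkvpahatoerbc" → "rbcvkvpahatoe".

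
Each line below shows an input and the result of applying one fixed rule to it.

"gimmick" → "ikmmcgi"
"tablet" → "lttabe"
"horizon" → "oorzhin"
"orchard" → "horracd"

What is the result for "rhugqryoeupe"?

In each case the input is transformed by: sort the characters into alphabetical order, then move the first 3 characters to the end (rotate left by 3).
Applying that to "rhugqryoeupe" gives "hopqrruuyeeg".

hopqrruuyeeg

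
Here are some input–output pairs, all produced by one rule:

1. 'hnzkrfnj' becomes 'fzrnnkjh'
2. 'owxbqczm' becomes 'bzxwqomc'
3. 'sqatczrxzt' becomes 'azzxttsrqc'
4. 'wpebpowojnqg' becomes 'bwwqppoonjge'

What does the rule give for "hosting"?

Looking at the pairs, the operation is to sort the characters into reverse alphabetical order, then move the last character to the front.
Applying that to "hosting" gives "gtsonih".

gtsonih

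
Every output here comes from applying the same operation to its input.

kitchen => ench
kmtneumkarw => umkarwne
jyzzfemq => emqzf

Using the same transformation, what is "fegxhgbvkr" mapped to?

gbvkrxh

Each output is the input with this applied: delete the first 3 characters, then move the first 2 characters to the end (rotate left by 2).
Working it through for "fegxhgbvkr": intermediate "xhgbvkr", final "gbvkrxh".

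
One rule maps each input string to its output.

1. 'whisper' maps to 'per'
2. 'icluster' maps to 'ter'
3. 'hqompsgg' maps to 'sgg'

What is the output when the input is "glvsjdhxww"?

What's happening: keep only the last 3 characters.
On "glvsjdhxww" that produces "xww".

xww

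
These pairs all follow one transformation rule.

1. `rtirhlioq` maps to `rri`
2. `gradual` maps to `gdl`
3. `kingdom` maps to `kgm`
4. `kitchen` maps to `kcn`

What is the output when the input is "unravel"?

Each output is the input with this applied: keep one character in every 3, starting at position 1 (positions 1st, 4th, 7th, ...).
For "unravel" the result is "ual".

ual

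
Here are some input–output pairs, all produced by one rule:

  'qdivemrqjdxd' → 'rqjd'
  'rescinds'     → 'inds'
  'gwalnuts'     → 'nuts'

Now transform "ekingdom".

Looking at the pairs, the operation is to swap the front and back halves of the string, then keep only the first 4 characters.
Applying both steps to "ekingdom": "gdomekin", then "gdom".

gdom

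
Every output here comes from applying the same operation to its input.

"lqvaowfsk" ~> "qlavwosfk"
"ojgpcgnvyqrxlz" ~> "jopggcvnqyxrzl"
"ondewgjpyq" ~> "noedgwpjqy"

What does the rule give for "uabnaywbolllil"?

aunbyabwlollli

In each case the input is transformed by: swap each adjacent pair of characters (1↔2, 3↔4, ...).
So "uabnaywbolllil" becomes "aunbyabwlollli".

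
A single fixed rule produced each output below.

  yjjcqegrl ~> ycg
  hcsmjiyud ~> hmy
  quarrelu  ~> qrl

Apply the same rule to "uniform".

What's happening: keep one character in every 3, starting at position 1 (positions 1st, 4th, 7th, ...).
"uniform" → "ufm".

ufm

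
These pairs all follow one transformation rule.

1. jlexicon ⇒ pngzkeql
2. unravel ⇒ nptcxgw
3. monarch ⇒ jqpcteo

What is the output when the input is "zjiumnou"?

The transformation: swap the first and last characters, then shift every letter 2 places forward in the alphabet (wrapping around).
Applying both steps to "zjiumnou": "ujiumnoz", then "wlkwopqb".

wlkwopqb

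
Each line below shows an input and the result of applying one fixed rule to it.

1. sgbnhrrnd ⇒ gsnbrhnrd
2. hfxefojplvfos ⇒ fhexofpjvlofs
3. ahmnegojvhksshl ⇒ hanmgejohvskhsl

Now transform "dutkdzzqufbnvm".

Rule — swap each adjacent pair of characters (1↔2, 3↔4, ...).
So "dutkdzzqufbnvm" becomes "udktzdqzfunbmv".

udktzdqzfunbmv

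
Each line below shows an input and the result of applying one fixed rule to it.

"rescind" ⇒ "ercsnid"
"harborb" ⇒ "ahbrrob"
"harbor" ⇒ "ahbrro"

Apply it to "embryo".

Each output is the input with this applied: swap each adjacent pair of characters (1↔2, 3↔4, ...).
For "embryo" the result is "merboy".

merboy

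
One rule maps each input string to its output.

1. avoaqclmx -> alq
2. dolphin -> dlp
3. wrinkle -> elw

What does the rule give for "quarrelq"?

The pattern: sort the characters into alphabetical order, then keep one character in every 3, starting at position 1 (positions 1st, 4th, 7th, ...).
Doing the same to "quarrelq": "aqr".

aqr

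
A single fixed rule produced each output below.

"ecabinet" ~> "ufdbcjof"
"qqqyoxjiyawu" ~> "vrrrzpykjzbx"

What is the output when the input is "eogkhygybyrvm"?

Rule — move the last character to the front, then shift every letter 1 place forward in the alphabet (wrapping around).
Applying that to "eogkhygybyrvm" gives "nfphlizhzczsw".
(Check on "ecabinet": → "tecabine" → "ufdbcjof" ✓)

nfphlizhzczsw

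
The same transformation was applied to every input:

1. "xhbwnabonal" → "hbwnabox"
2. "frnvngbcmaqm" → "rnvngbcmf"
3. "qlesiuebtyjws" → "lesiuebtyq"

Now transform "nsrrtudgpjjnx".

The pattern: delete the last 3 characters, then move the first character to the end.
Starting from "nsrrtudgpjjnx": after the first operation, "nsrrtudgpj"; after the second, "srrtudgpjn".

srrtudgpjn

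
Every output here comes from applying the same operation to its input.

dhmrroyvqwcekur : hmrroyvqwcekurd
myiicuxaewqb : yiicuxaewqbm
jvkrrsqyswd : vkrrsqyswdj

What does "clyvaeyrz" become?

What's happening: move the first character to the end.
On "clyvaeyrz" that produces "lyvaeyrzc".

lyvaeyrzc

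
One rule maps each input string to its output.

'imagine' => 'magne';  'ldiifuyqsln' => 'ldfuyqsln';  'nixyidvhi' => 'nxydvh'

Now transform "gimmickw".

gmmckw

The rule is to remove every "i".
On "gimmickw" that produces "gmmckw".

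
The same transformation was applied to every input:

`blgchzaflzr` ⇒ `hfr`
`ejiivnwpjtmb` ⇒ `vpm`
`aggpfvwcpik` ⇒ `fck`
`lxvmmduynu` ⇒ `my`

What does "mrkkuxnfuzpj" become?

The rule is to delete the first 3 characters, then keep one character in every 3, starting at position 2 (positions 2nd, 5th, 8th, ...).
On "mrkkuxnfuzpj": the first step gives "kuxnfuzpj", and the second then gives "ufp".
(Check on "lxvmmduynu": → "mmduynu" → "my" ✓)

ufp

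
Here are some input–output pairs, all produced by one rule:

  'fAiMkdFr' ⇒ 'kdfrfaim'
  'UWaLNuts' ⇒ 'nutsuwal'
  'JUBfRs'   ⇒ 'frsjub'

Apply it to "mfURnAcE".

nacemfur

In each case the input is transformed by: swap the front and back halves of the string, then convert every letter to lowercase.
Working it through for "mfURnAcE": intermediate "nAcEmfUR", final "nacemfur".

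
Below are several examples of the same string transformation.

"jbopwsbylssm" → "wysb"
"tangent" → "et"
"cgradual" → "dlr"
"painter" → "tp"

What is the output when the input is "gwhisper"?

srh

What's happening: move the first 3 characters to the end (rotate left by 3), then keep one character in every 3, starting at position 2 (positions 2nd, 5th, 8th, ...).
Working it through for "gwhisper": intermediate "ispergwh", final "srh".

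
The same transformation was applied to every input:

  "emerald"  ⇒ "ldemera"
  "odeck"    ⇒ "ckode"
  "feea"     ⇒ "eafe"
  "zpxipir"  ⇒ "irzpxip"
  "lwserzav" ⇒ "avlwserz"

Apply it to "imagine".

neimagi

The transformation: move the last 2 characters to the front (rotate right by 2).
Applying that to "imagine" gives "neimagi".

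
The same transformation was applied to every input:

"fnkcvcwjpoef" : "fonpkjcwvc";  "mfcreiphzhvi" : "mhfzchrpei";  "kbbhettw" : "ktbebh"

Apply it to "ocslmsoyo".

oocssml

What's happening: delete the last 2 characters, then take characters alternately from the front and the back (1st, last, 2nd, 2nd-last, ...).
On "ocslmsoyo": the first step gives "ocslmso", and the second then gives "oocssml".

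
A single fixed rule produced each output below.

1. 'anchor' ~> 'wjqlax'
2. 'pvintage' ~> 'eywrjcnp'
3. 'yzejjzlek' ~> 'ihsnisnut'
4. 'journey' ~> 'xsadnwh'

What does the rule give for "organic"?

The rule is to swap each adjacent pair of characters (1↔2, 3↔4, ...), then shift every letter 9 places forward in the alphabet (wrapping around).
Starting from "organic": after the first operation, "roaginc"; after the second, "axjprwl".

axjprwl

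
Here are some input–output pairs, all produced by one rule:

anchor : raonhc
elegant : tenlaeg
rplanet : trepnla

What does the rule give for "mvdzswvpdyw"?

wmyvddpzvsw

In each case the input is transformed by: reverse the string, then take characters alternately from the front and the back (1st, last, 2nd, 2nd-last, ...).
Doing the same to "mvdzswvpdyw": "wmyvddpzvsw".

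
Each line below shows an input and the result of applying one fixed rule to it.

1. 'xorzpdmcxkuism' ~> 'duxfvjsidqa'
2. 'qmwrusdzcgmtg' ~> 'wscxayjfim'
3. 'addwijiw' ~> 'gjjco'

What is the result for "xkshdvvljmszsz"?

dqynjbbrpsy

The pattern: shift every letter 6 places forward in the alphabet (wrapping around), then delete the last 3 characters.
Starting from "xkshdvvljmszsz": after the first operation, "dqynjbbrpsyfyf"; after the second, "dqynjbbrpsy".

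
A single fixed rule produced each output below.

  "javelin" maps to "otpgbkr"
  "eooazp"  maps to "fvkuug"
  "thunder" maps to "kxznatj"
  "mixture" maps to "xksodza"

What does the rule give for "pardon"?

utvgxj

The rule is to shift every letter 6 places forward in the alphabet (wrapping around), then move the last 2 characters to the front (rotate right by 2).
On "pardon": the first step gives "vgxjut", and the second then gives "utvgxj".
(Check on "thunder": → "znatjkx" → "kxznatj" ✓)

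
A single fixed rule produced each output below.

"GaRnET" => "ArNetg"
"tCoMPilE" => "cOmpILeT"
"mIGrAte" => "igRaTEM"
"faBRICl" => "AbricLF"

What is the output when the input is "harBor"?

Each output is the input with this applied: move the first character to the end, then flip the case of every letter.
Applying that to "harBor" gives "ARbORH".

ARbORH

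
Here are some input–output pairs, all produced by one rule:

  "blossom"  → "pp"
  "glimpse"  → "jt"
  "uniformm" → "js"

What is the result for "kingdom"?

op

What's happening: keep one character in every 3, starting at position 3 (positions 3rd, 6th, 9th, ...), then shift every letter 1 place forward in the alphabet (wrapping around).
On "kingdom": the first step gives "no", and the second then gives "op".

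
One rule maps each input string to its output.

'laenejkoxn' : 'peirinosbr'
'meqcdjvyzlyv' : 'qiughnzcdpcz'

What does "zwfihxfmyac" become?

Each output is the input with this applied: shift every letter 4 places forward in the alphabet (wrapping around).
"zwfihxfmyac" → "dajmlbjqceg".

dajmlbjqceg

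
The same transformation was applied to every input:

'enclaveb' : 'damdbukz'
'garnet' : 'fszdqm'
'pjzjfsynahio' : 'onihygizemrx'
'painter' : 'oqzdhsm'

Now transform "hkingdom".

gljnhcmf

The transformation: shift every letter 1 place backward in the alphabet (wrapping around), then take characters alternately from the front and the back (1st, last, 2nd, 2nd-last, ...).
On "hkingdom" that produces "gljnhcmf".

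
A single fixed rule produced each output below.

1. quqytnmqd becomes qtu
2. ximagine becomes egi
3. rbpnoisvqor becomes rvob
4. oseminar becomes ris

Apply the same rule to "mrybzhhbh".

The rule is to keep one character in every 3, starting at position 2 (positions 2nd, 5th, 8th, ...), then reverse the string.
Working it through for "mrybzhhbh": intermediate "rzb", final "bzr".

bzr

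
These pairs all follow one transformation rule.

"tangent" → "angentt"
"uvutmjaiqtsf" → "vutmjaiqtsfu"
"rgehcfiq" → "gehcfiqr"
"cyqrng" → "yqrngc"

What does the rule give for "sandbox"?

Each output is the input with this applied: move the first character to the end.
Applying that to "sandbox" gives "andboxs".

andboxs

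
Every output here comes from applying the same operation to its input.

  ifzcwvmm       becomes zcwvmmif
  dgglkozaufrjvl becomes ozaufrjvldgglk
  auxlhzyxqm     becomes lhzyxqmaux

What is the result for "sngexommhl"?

exommhlsng

Looking at the pairs, the operation is to swap the front and back halves of the string, then move the last 2 characters to the front (rotate right by 2).
"sngexommhl" → "ommhlsngex" → "exommhlsng".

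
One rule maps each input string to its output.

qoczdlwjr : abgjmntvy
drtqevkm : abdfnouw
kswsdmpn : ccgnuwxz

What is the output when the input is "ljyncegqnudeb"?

The rule is to shift every letter 10 places forward in the alphabet (wrapping around), then sort the characters into alphabetical order.
Applying that to "ljyncegqnudeb" gives "aeilmnooqtvxx".

aeilmnooqtvxx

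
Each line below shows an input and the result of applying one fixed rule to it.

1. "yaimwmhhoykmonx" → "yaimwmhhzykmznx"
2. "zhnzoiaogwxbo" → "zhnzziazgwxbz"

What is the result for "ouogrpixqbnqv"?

Rule — replace every "o" with "z".
Applying that to "ouogrpixqbnqv" gives "zuzgrpixqbnqv".

zuzgrpixqbnqv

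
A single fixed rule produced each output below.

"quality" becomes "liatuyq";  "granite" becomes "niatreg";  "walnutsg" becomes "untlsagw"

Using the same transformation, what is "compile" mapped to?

pimloec

The transformation: take characters alternately from the front and the back (1st, last, 2nd, 2nd-last, ...), then reverse the string.
For "compile", step one produces "ceolmip"; step two turns that into "pimloec".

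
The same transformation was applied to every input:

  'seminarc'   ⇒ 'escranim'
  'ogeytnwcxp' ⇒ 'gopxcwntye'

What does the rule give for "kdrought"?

What's happening: move the first 2 characters to the end (rotate left by 2), then reverse the string.
For "kdrought", step one produces "roughtkd"; step two turns that into "dkthguor".

dkthguor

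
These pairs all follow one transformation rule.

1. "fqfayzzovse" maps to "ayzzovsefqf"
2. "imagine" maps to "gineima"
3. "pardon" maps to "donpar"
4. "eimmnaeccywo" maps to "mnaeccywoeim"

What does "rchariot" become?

Each output is the input with this applied: move the first 3 characters to the end (rotate left by 3).
On "rchariot" that produces "ariotrch".

ariotrch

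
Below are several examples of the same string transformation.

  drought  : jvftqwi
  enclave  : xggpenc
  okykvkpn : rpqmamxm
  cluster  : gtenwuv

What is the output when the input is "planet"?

Rule — shift every letter 2 places forward in the alphabet (wrapping around), then move the last 2 characters to the front (rotate right by 2).
Applying both steps to "planet": "rncpgv", then "gvrncp".
(Check on "okykvkpn": → "qmamxmrp" → "rpqmamxm" ✓)

gvrncp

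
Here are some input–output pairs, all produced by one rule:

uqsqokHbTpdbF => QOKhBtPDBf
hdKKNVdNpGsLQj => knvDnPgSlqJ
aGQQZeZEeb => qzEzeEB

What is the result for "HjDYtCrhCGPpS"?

What's happening: flip the case of every letter, then delete the first 3 characters.
Applying both steps to "HjDYtCrhCGPpS": "hJdyTcRHcgpPs", then "yTcRHcgpPs".

yTcRHcgpPs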